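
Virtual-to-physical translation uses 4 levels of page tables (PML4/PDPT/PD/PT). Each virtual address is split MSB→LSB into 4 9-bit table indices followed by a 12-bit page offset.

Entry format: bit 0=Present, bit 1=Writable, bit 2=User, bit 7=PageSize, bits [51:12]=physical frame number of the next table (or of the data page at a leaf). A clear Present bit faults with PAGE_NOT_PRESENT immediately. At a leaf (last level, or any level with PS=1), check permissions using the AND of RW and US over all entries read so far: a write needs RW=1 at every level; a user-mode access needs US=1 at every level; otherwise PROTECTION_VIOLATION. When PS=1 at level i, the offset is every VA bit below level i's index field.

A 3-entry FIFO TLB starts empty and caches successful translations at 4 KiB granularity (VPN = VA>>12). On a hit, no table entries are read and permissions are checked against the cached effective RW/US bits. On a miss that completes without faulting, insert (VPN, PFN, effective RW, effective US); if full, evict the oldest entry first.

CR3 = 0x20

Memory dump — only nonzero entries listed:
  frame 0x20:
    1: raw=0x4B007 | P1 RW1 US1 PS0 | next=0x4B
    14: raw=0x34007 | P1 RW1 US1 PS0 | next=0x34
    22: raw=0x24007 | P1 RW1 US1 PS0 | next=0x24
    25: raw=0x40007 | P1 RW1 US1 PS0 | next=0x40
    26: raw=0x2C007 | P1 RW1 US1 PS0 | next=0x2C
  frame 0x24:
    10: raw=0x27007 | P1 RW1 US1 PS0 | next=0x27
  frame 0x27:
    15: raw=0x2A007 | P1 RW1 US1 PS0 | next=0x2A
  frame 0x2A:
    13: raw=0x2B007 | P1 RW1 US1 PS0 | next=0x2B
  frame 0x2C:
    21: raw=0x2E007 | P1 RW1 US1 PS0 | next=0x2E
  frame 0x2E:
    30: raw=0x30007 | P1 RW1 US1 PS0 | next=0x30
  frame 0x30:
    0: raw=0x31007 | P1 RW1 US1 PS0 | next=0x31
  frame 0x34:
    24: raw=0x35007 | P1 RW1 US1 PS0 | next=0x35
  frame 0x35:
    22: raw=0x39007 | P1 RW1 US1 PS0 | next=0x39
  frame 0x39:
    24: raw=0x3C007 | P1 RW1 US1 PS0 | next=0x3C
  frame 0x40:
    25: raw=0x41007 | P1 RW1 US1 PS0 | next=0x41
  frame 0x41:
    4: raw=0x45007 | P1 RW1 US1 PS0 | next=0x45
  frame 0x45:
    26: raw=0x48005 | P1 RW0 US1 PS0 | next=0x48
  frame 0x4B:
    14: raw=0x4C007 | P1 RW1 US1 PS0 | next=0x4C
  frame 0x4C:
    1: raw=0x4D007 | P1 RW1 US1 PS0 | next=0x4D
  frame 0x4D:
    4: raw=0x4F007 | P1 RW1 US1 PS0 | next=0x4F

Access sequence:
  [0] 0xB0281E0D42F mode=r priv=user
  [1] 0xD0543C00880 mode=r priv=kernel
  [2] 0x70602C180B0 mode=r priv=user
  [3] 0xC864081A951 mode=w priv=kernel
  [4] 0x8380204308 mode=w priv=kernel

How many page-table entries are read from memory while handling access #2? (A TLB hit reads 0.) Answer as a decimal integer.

Per-access translation:
#0 VA=0xB0281E0D42F (r,user):
  [0] read 0x20 idx=22: raw=0x24007 flags P=1 W=1 U=1 S=0
  [1] read 0x24 idx=10: raw=0x27007 flags P=1 W=1 U=1 S=0
  [2] read 0x27 idx=15: raw=0x2A007 flags P=1 W=1 U=1 S=0
  [3] read 0x2A idx=13: raw=0x2B007 flags P=1 W=1 U=1 S=0
  ⇒ phys 0x2B42F  [4 reads]
#1 VA=0xD0543C00880 (r,kernel):
  [0] read 0x20 idx=26: raw=0x2C007 flags P=1 W=1 U=1 S=0
  [1] read 0x2C idx=21: raw=0x2E007 flags P=1 W=1 U=1 S=0
  [2] read 0x2E idx=30: raw=0x30007 flags P=1 W=1 U=1 S=0
  [3] read 0x30 idx=0: raw=0x31007 flags P=1 W=1 U=1 S=0
  ⇒ phys 0x31880  [4 reads]
#2 VA=0x70602C180B0 (r,user):
  [0] read 0x20 idx=14: raw=0x34007 flags P=1 W=1 U=1 S=0
  [1] read 0x34 idx=24: raw=0x35007 flags P=1 W=1 U=1 S=0
  [2] read 0x35 idx=22: raw=0x39007 flags P=1 W=1 U=1 S=0
  [3] read 0x39 idx=24: raw=0x3C007 flags P=1 W=1 U=1 S=0
  ⇒ phys 0x3C0B0  [4 reads]
#3 VA=0xC864081A951 (w,kernel):
  [0] read 0x20 idx=25: raw=0x40007 flags P=1 W=1 U=1 S=0
  [1] read 0x40 idx=25: raw=0x41007 flags P=1 W=1 U=1 S=0
  [2] read 0x41 idx=4: raw=0x45007 flags P=1 W=1 U=1 S=0
  [3] read 0x45 idx=26: raw=0x48005 flags P=1 W=0 U=1 S=0
  ✗ PROTECTION_VIOLATION  [4 reads]
#4 VA=0x8380204308 (w,kernel):
  [0] read 0x20 idx=1: raw=0x4B007 flags P=1 W=1 U=1 S=0
  [1] read 0x4B idx=14: raw=0x4C007 flags P=1 W=1 U=1 S=0
  [2] read 0x4C idx=1: raw=0x4D007 flags P=1 W=1 U=1 S=0
  [3] read 0x4D idx=4: raw=0x4F007 flags P=1 W=1 U=1 S=0
  ⇒ phys 0x4F308  [4 reads]

Entries read for #2: 4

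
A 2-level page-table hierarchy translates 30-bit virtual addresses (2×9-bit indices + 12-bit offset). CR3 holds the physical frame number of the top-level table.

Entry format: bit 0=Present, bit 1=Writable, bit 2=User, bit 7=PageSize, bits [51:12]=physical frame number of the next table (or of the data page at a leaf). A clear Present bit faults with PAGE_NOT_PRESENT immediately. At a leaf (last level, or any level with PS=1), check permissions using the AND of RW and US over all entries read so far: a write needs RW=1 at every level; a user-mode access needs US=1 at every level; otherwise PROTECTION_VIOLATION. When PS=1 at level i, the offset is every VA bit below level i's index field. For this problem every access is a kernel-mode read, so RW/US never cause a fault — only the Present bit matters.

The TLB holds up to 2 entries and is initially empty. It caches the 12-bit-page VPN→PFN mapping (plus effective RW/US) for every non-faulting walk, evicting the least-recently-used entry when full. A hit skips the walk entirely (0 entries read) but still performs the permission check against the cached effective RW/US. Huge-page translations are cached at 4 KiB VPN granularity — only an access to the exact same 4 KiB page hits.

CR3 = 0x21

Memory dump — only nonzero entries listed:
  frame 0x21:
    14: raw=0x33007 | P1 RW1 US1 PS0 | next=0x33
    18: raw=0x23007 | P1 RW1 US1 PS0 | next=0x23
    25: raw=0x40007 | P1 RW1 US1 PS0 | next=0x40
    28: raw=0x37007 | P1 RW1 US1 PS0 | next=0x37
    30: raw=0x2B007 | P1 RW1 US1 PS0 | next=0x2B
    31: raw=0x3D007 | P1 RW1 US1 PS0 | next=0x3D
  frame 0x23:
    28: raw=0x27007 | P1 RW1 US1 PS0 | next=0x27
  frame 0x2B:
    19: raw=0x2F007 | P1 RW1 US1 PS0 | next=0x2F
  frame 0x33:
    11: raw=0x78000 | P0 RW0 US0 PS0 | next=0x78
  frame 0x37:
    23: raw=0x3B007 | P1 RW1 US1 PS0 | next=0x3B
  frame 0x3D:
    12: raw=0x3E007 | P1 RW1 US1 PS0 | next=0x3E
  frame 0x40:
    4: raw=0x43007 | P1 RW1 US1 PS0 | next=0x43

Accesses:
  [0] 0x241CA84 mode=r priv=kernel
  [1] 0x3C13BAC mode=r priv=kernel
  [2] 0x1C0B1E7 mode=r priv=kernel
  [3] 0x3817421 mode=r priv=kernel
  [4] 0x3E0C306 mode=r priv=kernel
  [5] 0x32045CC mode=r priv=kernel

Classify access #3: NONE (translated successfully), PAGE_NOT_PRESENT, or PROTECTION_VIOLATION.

Per-access translation:
#0 VA=0x241CA84 (r,kernel):
  L0: frame=0x21 idx=18 entry=0x23007 [P=1 RW=1 US=1 PS=0]
  L1: frame=0x23 idx=28 entry=0x27007 [P=1 RW=1 US=1 PS=0]
  ⇒ phys 0x27A84  [2 reads]
#1 VA=0x3C13BAC (r,kernel):
  L0: frame=0x21 idx=30 entry=0x2B007 [P=1 RW=1 US=1 PS=0]
  L1: frame=0x2B idx=19 entry=0x2F007 [P=1 RW=1 US=1 PS=0]
  ⇒ phys 0x2FBAC  [2 reads]
#2 VA=0x1C0B1E7 (r,kernel):
  L0: frame=0x21 idx=14 entry=0x33007 [P=1 RW=1 US=1 PS=0]
  L1: frame=0x33 idx=11 entry=0x78000 [P=0 RW=0 US=0 PS=0]
  ✗ PAGE_NOT_PRESENT  [2 reads]
#3 VA=0x3817421 (r,kernel):
  L0: frame=0x21 idx=28 entry=0x37007 [P=1 RW=1 US=1 PS=0]
  L1: frame=0x37 idx=23 entry=0x3B007 [P=1 RW=1 US=1 PS=0]
  ⇒ phys 0x3B421  [2 reads]
#4 VA=0x3E0C306 (r,kernel):
  L0: frame=0x21 idx=31 entry=0x3D007 [P=1 RW=1 US=1 PS=0]
  L1: frame=0x3D idx=12 entry=0x3E007 [P=1 RW=1 US=1 PS=0]
  ⇒ phys 0x3E306  [2 reads]
#5 VA=0x32045CC (r,kernel):
  L0: frame=0x21 idx=25 entry=0x40007 [P=1 RW=1 US=1 PS=0]
  L1: frame=0x40 idx=4 entry=0x43007 [P=1 RW=1 US=1 PS=0]
  ⇒ phys 0x435CC  [2 reads]

Access #3 fault: NONE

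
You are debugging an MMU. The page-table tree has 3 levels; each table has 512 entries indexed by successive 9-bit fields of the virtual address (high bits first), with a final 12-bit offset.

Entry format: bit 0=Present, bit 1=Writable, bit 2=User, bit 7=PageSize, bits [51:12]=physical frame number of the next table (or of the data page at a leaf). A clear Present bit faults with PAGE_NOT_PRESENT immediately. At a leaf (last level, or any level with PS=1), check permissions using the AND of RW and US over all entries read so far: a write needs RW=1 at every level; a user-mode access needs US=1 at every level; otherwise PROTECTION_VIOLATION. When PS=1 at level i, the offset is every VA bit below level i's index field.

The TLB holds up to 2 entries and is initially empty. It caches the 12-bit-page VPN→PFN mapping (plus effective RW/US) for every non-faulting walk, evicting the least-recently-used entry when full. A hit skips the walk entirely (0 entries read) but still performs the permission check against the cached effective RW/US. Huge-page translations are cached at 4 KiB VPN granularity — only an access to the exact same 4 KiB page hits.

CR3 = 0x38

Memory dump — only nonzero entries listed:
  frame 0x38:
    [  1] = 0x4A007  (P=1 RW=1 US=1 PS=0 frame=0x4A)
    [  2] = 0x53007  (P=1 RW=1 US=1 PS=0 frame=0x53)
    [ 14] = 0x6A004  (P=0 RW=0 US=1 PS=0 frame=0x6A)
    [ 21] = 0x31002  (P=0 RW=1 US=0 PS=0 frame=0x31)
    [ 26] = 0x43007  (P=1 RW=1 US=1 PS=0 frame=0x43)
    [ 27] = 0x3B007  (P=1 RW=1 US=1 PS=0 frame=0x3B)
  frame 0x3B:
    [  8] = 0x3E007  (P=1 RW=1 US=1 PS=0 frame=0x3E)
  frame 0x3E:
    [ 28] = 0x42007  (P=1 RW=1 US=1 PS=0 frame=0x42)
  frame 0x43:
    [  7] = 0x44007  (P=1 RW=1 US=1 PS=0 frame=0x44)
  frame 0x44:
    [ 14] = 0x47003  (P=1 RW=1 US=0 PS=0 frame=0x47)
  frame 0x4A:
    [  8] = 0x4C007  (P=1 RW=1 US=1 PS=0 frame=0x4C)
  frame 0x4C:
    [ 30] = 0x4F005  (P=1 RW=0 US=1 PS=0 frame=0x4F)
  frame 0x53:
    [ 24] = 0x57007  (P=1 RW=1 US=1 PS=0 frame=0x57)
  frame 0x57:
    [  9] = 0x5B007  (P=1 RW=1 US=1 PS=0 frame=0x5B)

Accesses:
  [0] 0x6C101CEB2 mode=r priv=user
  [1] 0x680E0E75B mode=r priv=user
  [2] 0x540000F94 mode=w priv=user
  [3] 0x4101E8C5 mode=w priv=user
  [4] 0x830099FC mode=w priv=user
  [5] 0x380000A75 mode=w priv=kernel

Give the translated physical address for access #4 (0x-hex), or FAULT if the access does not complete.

Walk each access:
#0 VA=0x6C101CEB2 (r,user):
  [0] read 0x38 idx=27: raw=0x3B007 flags P=1 W=1 U=1 S=0
  [1] read 0x3B idx=8: raw=0x3E007 flags P=1 W=1 U=1 S=0
  [2] read 0x3E idx=28: raw=0x42007 flags P=1 W=1 U=1 S=0
  ⇒ phys 0x42EB2  [3 reads]
#1 VA=0x680E0E75B (r,user):
  [0] read 0x38 idx=26: raw=0x43007 flags P=1 W=1 U=1 S=0
  [1] read 0x43 idx=7: raw=0x44007 flags P=1 W=1 U=1 S=0
  [2] read 0x44 idx=14: raw=0x47003 flags P=1 W=1 U=0 S=0
  → PROTECTION_VIOLATION  (3 entries read)
#2 VA=0x540000F94 (w,user):
  [0] read 0x38 idx=21: raw=0x31002 flags P=0 W=1 U=0 S=0
  → PAGE_NOT_PRESENT  (1 entries read)
#3 VA=0x4101E8C5 (w,user):
  [0] read 0x38 idx=1: raw=0x4A007 flags P=1 W=1 U=1 S=0
  [1] read 0x4A idx=8: raw=0x4C007 flags P=1 W=1 U=1 S=0
  [2] read 0x4C idx=30: raw=0x4F005 flags P=1 W=0 U=1 S=0
  → PROTECTION_VIOLATION  (3 entries read)
#4 VA=0x830099FC (w,user):
  [0] read 0x38 idx=2: raw=0x53007 flags P=1 W=1 U=1 S=0
  [1] read 0x53 idx=24: raw=0x57007 flags P=1 W=1 U=1 S=0
  [2] read 0x57 idx=9: raw=0x5B007 flags P=1 W=1 U=1 S=0
  ⇒ phys 0x5B9FC  [3 reads]
#5 VA=0x380000A75 (w,kernel):
  [0] read 0x38 idx=14: raw=0x6A004 flags P=0 W=0 U=1 S=0
  → PAGE_NOT_PRESENT  (1 entries read)

Access #4 PA: 0x5B9FC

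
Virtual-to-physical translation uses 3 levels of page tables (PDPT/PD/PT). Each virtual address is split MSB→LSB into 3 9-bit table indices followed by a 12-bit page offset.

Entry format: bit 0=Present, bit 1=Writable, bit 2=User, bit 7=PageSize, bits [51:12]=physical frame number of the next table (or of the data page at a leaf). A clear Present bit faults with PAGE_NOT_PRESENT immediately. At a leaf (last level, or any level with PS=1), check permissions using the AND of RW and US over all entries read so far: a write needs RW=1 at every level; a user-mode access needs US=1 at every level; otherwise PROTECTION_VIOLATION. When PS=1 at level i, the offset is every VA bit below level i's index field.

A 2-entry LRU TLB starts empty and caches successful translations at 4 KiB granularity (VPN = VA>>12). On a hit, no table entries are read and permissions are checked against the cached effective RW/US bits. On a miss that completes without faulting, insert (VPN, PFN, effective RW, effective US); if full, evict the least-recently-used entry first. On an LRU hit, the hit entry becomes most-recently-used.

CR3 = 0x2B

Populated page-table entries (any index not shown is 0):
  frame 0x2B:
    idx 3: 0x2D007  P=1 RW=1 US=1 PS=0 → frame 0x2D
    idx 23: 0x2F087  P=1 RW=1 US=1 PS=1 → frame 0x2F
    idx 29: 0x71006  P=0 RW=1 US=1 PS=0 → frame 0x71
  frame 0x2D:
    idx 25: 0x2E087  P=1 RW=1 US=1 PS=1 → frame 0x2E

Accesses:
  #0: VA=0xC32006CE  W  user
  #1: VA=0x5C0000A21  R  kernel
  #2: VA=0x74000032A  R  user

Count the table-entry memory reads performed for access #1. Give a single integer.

Trace:
#0 VA=0xC32006CE (w,user):
  L0 @0x2B[3] → 0x2D007  P=1,RW=1,US=1,PS=0
  L1 @0x2D[25] → 0x2E087  P=1,RW=1,US=1,PS=1
  ⇒ phys 0x2E6CE (huge @L1)  [2 reads]
#1 VA=0x5C0000A21 (r,kernel):
  L0 @0x2B[23] → 0x2F087  P=1,RW=1,US=1,PS=1
  ⇒ phys 0x2FA21 (huge @L0)  [1 reads]
#2 VA=0x74000032A (r,user):
  L0 @0x2B[29] → 0x71006  P=0,RW=1,US=1,PS=0
  ✗ PAGE_NOT_PRESENT  [1 reads]

Entries read for #1: 1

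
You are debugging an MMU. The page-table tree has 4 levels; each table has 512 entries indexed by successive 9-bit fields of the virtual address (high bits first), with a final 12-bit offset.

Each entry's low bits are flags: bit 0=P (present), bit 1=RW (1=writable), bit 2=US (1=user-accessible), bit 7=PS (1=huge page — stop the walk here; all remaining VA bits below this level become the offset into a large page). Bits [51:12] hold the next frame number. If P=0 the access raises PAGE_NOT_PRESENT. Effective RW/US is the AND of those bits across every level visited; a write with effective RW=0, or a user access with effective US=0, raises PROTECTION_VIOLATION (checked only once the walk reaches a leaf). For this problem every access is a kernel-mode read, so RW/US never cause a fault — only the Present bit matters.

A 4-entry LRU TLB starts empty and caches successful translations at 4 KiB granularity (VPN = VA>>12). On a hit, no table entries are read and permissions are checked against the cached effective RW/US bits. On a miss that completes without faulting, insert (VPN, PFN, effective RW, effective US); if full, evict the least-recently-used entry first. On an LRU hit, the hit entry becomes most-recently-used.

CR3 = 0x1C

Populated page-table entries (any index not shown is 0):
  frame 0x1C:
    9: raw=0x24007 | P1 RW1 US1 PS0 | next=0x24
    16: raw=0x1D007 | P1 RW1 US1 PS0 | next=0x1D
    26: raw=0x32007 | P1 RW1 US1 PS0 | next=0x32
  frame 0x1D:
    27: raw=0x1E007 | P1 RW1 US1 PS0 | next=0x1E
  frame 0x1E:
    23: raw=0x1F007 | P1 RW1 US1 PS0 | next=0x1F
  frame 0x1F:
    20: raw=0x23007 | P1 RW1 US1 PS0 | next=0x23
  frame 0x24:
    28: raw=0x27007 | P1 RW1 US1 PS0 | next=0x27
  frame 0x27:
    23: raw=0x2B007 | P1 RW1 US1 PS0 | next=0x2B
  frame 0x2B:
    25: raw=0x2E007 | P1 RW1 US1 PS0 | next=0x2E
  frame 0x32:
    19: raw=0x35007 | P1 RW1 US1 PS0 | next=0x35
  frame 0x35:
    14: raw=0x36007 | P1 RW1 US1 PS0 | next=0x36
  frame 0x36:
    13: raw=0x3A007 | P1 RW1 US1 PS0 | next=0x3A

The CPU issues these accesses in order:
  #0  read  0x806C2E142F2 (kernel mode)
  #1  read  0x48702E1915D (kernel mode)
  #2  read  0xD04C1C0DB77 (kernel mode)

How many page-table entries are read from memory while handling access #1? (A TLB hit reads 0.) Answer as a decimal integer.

Per-access translation:
#0 VA=0x806C2E142F2 (r,kernel):
  [0] read 0x1C idx=16: raw=0x1D007 flags P=1 W=1 U=1 S=0
  [1] read 0x1D idx=27: raw=0x1E007 flags P=1 W=1 U=1 S=0
  [2] read 0x1E idx=23: raw=0x1F007 flags P=1 W=1 U=1 S=0
  [3] read 0x1F idx=20: raw=0x23007 flags P=1 W=1 U=1 S=0
  → PA=0x232F2  (4 entries read)
#1 VA=0x48702E1915D (r,kernel):
  [0] read 0x1C idx=9: raw=0x24007 flags P=1 W=1 U=1 S=0
  [1] read 0x24 idx=28: raw=0x27007 flags P=1 W=1 U=1 S=0
  [2] read 0x27 idx=23: raw=0x2B007 flags P=1 W=1 U=1 S=0
  [3] read 0x2B idx=25: raw=0x2E007 flags P=1 W=1 U=1 S=0
  → PA=0x2E15D  (4 entries read)
#2 VA=0xD04C1C0DB77 (r,kernel):
  [0] read 0x1C idx=26: raw=0x32007 flags P=1 W=1 U=1 S=0
  [1] read 0x32 idx=19: raw=0x35007 flags P=1 W=1 U=1 S=0
  [2] read 0x35 idx=14: raw=0x36007 flags P=1 W=1 U=1 S=0
  [3] read 0x36 idx=13: raw=0x3A007 flags P=1 W=1 U=1 S=0
  → PA=0x3AB77  (4 entries read)

Entries read for #1: 4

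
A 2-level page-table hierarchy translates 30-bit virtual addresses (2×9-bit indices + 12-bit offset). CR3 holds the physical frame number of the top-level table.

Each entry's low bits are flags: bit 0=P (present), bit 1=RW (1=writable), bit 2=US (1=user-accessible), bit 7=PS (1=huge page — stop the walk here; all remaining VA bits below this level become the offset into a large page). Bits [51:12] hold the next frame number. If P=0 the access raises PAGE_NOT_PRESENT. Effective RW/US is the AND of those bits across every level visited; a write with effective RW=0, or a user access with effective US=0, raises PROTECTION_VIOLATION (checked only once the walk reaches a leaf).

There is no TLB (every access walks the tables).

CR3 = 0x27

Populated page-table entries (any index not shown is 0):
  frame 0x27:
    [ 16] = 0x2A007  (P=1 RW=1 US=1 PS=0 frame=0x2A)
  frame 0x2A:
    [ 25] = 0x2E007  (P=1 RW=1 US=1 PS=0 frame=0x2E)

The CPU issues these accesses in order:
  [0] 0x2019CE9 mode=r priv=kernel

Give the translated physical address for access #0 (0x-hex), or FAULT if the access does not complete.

Walk each access:
#0 VA=0x2019CE9 (r,kernel):
  [0] read 0x27 idx=16: raw=0x2A007 flags P=1 W=1 U=1 S=0
  [1] read 0x2A idx=25: raw=0x2E007 flags P=1 W=1 U=1 S=0
  → PA=0x2ECE9  (2 entries read)

Access #0 PA: 0x2ECE9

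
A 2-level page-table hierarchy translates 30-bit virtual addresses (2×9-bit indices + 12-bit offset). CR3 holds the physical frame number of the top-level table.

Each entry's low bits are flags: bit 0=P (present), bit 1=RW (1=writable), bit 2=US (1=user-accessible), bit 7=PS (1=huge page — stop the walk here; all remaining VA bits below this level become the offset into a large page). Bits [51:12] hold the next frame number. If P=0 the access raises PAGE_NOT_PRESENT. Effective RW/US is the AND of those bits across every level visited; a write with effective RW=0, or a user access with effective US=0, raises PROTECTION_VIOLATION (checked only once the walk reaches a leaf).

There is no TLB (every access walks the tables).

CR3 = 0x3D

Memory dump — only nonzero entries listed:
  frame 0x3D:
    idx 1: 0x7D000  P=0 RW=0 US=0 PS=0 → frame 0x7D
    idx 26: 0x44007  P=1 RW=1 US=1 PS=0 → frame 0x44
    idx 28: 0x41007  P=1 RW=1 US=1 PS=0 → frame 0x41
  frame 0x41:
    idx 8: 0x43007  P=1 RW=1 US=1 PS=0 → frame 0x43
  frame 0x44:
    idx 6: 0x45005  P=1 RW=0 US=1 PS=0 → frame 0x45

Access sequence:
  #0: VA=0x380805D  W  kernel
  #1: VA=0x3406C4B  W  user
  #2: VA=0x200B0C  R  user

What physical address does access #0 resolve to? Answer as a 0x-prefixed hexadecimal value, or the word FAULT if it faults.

Walk each access:
#0 VA=0x380805D (w,kernel):
  L0 @0x3D[28] → 0x41007  P=1,RW=1,US=1,PS=0
  L1 @0x41[8] → 0x43007  P=1,RW=1,US=1,PS=0
  ✓ 0x4305D  — 2 lookups
#1 VA=0x3406C4B (w,user):
  L0 @0x3D[26] → 0x44007  P=1,RW=1,US=1,PS=0
  L1 @0x44[6] → 0x45005  P=1,RW=0,US=1,PS=0
  ✗ PROTECTION_VIOLATION  [2 reads]
#2 VA=0x200B0C (r,user):
  L0 @0x3D[1] → 0x7D000  P=0,RW=0,US=0,PS=0
  ✗ PAGE_NOT_PRESENT  [1 reads]

Access #0 PA: 0x4305D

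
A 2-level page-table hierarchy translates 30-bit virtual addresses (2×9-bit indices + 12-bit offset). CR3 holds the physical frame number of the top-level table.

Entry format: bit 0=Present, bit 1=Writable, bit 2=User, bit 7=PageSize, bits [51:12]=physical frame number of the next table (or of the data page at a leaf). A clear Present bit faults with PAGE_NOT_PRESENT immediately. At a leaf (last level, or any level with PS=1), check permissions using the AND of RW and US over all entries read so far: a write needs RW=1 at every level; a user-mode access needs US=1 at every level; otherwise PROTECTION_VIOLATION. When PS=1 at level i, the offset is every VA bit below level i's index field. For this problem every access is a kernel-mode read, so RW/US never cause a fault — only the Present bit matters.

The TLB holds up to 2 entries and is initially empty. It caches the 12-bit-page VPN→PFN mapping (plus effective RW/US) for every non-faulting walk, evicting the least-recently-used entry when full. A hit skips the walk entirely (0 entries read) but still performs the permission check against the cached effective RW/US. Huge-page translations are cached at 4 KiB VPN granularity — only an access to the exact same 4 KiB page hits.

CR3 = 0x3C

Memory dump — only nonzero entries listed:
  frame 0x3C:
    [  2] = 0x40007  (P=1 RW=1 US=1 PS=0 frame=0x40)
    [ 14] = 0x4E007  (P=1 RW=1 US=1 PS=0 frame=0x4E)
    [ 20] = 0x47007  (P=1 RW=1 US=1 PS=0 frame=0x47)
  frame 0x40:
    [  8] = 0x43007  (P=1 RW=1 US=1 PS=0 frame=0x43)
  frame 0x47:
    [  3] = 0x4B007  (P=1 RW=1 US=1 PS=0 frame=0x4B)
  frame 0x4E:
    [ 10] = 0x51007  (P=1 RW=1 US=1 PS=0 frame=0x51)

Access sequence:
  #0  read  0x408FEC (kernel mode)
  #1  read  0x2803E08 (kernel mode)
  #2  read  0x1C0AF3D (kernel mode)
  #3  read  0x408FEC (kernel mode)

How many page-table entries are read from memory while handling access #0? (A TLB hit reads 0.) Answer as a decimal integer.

Per-access translation:
#0 VA=0x408FEC (r,kernel):
  L0: frame=0x3C idx=2 entry=0x40007 [P=1 RW=1 US=1 PS=0]
  L1: frame=0x40 idx=8 entry=0x43007 [P=1 RW=1 US=1 PS=0]
  ✓ 0x43FEC  — 2 lookups
#1 VA=0x2803E08 (r,kernel):
  L0: frame=0x3C idx=20 entry=0x47007 [P=1 RW=1 US=1 PS=0]
  L1: frame=0x47 idx=3 entry=0x4B007 [P=1 RW=1 US=1 PS=0]
  ✓ 0x4BE08  — 2 lookups
#2 VA=0x1C0AF3D (r,kernel):
  L0: frame=0x3C idx=14 entry=0x4E007 [P=1 RW=1 US=1 PS=0]
  L1: frame=0x4E idx=10 entry=0x51007 [P=1 RW=1 US=1 PS=0]
  ✓ 0x51F3D  — 2 lookups
#3 VA=0x408FEC (r,kernel):
  L0: frame=0x3C idx=2 entry=0x40007 [P=1 RW=1 US=1 PS=0]
  L1: frame=0x40 idx=8 entry=0x43007 [P=1 RW=1 US=1 PS=0]
  ✓ 0x43FEC  — 2 lookups

Entries read for #0: 2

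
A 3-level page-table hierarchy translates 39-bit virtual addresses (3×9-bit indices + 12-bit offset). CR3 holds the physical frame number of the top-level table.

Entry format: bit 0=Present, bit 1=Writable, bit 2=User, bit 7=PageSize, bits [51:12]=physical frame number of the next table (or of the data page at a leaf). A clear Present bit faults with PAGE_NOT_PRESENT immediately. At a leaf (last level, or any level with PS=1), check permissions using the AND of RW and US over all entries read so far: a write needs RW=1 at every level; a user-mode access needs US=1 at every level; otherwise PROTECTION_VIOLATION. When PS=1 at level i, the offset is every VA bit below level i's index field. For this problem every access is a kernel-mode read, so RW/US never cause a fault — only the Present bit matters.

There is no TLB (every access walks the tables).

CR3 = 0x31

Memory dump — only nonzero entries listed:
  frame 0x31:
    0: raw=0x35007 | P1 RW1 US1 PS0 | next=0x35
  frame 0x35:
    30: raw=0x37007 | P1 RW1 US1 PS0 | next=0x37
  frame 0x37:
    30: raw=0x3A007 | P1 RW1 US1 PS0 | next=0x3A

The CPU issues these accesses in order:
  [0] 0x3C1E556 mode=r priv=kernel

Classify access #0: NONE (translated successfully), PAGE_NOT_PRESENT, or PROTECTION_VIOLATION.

Trace:
#0 VA=0x3C1E556 (r,kernel):
  L0: frame=0x31 idx=0 entry=0x35007 [P=1 RW=1 US=1 PS=0]
  L1: frame=0x35 idx=30 entry=0x37007 [P=1 RW=1 US=1 PS=0]
  L2: frame=0x37 idx=30 entry=0x3A007 [P=1 RW=1 US=1 PS=0]
  → PA=0x3A556  (3 entries read)

Access #0 fault: NONE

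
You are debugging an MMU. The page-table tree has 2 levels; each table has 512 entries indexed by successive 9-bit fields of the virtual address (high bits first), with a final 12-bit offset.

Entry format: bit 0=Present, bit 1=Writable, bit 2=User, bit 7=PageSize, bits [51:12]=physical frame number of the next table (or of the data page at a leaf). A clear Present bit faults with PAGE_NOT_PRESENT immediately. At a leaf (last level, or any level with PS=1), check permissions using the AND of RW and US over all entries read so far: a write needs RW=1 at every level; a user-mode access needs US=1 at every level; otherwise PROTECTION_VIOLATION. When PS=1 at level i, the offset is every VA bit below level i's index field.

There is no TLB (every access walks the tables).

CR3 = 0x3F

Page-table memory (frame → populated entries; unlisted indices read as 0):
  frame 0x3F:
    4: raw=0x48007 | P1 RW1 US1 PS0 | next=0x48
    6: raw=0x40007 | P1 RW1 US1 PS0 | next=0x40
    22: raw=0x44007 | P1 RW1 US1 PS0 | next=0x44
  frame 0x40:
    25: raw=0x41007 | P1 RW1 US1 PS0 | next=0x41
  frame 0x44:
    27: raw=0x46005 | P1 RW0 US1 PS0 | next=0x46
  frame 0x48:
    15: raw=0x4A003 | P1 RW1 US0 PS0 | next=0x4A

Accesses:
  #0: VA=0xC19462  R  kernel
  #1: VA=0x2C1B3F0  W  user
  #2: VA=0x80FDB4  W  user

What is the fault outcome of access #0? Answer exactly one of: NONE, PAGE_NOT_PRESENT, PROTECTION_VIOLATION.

Per-access translation:
#0 VA=0xC19462 (r,kernel):
  L0 @0x3F[6] → 0x40007  P=1,RW=1,US=1,PS=0
  L1 @0x40[25] → 0x41007  P=1,RW=1,US=1,PS=0
  ✓ 0x41462  — 2 lookups
#1 VA=0x2C1B3F0 (w,user):
  L0 @0x3F[22] → 0x44007  P=1,RW=1,US=1,PS=0
  L1 @0x44[27] → 0x46005  P=1,RW=0,US=1,PS=0
  ⇒ fault: PROTECTION_VIOLATION  — 2 lookups
#2 VA=0x80FDB4 (w,user):
  L0 @0x3F[4] → 0x48007  P=1,RW=1,US=1,PS=0
  L1 @0x48[15] → 0x4A003  P=1,RW=1,US=0,PS=0
  ⇒ fault: PROTECTION_VIOLATION  — 2 lookups

Access #0 fault: NONE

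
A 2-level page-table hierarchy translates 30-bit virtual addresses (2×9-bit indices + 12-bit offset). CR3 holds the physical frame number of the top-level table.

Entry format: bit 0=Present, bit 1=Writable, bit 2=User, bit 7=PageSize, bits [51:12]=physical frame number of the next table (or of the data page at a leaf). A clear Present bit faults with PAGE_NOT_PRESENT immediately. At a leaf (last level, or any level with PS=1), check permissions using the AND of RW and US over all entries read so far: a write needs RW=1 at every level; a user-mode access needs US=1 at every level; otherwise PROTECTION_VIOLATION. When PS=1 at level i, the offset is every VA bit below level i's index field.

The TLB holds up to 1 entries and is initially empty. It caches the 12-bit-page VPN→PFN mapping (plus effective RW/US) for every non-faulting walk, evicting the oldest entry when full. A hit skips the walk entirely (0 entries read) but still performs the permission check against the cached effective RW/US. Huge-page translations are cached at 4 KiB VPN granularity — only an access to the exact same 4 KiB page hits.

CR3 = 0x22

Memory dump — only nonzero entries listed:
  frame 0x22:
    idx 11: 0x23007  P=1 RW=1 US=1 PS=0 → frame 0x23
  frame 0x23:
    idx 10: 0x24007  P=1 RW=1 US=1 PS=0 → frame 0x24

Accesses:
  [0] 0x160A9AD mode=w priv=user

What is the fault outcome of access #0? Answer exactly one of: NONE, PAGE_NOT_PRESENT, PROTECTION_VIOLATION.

Walk each access:
#0 VA=0x160A9AD (w,user):
  L0 @0x22[11] → 0x23007  P=1,RW=1,US=1,PS=0
  L1 @0x23[10] → 0x24007  P=1,RW=1,US=1,PS=0
  ⇒ phys 0x249AD  [2 reads]

Access #0 fault: NONE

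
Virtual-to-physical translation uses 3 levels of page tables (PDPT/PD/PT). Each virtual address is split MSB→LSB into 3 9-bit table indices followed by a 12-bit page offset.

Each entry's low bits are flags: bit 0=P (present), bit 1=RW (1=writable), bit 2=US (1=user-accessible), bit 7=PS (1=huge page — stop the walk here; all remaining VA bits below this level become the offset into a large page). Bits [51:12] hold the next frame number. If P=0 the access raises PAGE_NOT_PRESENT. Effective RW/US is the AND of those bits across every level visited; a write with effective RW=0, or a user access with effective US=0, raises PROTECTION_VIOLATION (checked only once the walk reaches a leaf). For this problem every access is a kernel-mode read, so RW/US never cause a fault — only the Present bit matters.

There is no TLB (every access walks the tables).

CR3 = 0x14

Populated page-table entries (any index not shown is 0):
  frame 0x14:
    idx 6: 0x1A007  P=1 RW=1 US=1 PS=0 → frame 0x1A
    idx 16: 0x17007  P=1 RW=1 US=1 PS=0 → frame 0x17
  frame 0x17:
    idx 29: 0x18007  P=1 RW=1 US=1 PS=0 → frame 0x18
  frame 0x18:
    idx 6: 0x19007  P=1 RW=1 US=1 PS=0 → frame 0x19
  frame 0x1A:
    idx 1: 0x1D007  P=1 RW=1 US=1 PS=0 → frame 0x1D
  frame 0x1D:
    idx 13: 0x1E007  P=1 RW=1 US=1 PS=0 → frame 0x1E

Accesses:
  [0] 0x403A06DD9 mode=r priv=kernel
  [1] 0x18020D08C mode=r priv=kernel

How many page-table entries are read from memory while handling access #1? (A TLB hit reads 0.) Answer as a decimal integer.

Per-access translation:
#0 VA=0x403A06DD9 (r,kernel):
  L0: frame=0x14 idx=16 entry=0x17007 [P=1 RW=1 US=1 PS=0]
  L1: frame=0x17 idx=29 entry=0x18007 [P=1 RW=1 US=1 PS=0]
  L2: frame=0x18 idx=6 entry=0x19007 [P=1 RW=1 US=1 PS=0]
  ⇒ phys 0x19DD9  [3 reads]
#1 VA=0x18020D08C (r,kernel):
  L0: frame=0x14 idx=6 entry=0x1A007 [P=1 RW=1 US=1 PS=0]
  L1: frame=0x1A idx=1 entry=0x1D007 [P=1 RW=1 US=1 PS=0]
  L2: frame=0x1D idx=13 entry=0x1E007 [P=1 RW=1 US=1 PS=0]
  ⇒ phys 0x1E08C  [3 reads]

Entries read for #1: 3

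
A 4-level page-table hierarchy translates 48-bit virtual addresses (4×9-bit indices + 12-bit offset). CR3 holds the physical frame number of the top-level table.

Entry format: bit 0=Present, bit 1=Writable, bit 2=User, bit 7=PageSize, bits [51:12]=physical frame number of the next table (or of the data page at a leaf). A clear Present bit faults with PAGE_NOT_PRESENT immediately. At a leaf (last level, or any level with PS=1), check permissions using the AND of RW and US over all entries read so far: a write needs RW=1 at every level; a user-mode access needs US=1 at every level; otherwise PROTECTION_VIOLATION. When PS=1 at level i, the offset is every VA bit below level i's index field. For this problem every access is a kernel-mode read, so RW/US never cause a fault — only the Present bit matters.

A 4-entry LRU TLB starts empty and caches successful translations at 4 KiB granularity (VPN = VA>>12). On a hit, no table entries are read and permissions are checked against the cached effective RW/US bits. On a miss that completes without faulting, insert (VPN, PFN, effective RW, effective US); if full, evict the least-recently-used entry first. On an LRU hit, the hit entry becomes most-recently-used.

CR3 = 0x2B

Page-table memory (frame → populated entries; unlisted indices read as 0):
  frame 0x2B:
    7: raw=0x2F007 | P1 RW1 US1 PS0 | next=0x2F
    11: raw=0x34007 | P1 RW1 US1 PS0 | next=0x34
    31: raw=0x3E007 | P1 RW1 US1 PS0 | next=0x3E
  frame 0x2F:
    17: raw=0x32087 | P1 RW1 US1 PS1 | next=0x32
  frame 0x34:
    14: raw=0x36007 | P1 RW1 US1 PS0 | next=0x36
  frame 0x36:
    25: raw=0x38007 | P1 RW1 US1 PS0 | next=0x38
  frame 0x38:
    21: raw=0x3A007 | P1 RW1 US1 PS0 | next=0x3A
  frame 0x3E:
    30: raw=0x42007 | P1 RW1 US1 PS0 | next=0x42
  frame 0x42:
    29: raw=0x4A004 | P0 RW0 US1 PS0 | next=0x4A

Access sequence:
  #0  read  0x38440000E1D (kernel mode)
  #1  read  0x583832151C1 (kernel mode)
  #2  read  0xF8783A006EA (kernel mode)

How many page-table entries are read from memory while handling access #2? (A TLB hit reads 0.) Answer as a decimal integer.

Walk each access:
#0 VA=0x38440000E1D (r,kernel):
  L0: frame=0x2B idx=7 entry=0x2F007 [P=1 RW=1 US=1 PS=0]
  L1: frame=0x2F idx=17 entry=0x32087 [P=1 RW=1 US=1 PS=1]
  → PA=0x32E1D (huge @L1)  (2 entries read)
#1 VA=0x583832151C1 (r,kernel):
  L0: frame=0x2B idx=11 entry=0x34007 [P=1 RW=1 US=1 PS=0]
  L1: frame=0x34 idx=14 entry=0x36007 [P=1 RW=1 US=1 PS=0]
  L2: frame=0x36 idx=25 entry=0x38007 [P=1 RW=1 US=1 PS=0]
  L3: frame=0x38 idx=21 entry=0x3A007 [P=1 RW=1 US=1 PS=0]
  → PA=0x3A1C1  (4 entries read)
#2 VA=0xF8783A006EA (r,kernel):
  L0: frame=0x2B idx=31 entry=0x3E007 [P=1 RW=1 US=1 PS=0]
  L1: frame=0x3E idx=30 entry=0x42007 [P=1 RW=1 US=1 PS=0]
  L2: frame=0x42 idx=29 entry=0x4A004 [P=0 RW=0 US=1 PS=0]
  ⇒ fault: PAGE_NOT_PRESENT  — 3 lookups

Entries read for #2: 3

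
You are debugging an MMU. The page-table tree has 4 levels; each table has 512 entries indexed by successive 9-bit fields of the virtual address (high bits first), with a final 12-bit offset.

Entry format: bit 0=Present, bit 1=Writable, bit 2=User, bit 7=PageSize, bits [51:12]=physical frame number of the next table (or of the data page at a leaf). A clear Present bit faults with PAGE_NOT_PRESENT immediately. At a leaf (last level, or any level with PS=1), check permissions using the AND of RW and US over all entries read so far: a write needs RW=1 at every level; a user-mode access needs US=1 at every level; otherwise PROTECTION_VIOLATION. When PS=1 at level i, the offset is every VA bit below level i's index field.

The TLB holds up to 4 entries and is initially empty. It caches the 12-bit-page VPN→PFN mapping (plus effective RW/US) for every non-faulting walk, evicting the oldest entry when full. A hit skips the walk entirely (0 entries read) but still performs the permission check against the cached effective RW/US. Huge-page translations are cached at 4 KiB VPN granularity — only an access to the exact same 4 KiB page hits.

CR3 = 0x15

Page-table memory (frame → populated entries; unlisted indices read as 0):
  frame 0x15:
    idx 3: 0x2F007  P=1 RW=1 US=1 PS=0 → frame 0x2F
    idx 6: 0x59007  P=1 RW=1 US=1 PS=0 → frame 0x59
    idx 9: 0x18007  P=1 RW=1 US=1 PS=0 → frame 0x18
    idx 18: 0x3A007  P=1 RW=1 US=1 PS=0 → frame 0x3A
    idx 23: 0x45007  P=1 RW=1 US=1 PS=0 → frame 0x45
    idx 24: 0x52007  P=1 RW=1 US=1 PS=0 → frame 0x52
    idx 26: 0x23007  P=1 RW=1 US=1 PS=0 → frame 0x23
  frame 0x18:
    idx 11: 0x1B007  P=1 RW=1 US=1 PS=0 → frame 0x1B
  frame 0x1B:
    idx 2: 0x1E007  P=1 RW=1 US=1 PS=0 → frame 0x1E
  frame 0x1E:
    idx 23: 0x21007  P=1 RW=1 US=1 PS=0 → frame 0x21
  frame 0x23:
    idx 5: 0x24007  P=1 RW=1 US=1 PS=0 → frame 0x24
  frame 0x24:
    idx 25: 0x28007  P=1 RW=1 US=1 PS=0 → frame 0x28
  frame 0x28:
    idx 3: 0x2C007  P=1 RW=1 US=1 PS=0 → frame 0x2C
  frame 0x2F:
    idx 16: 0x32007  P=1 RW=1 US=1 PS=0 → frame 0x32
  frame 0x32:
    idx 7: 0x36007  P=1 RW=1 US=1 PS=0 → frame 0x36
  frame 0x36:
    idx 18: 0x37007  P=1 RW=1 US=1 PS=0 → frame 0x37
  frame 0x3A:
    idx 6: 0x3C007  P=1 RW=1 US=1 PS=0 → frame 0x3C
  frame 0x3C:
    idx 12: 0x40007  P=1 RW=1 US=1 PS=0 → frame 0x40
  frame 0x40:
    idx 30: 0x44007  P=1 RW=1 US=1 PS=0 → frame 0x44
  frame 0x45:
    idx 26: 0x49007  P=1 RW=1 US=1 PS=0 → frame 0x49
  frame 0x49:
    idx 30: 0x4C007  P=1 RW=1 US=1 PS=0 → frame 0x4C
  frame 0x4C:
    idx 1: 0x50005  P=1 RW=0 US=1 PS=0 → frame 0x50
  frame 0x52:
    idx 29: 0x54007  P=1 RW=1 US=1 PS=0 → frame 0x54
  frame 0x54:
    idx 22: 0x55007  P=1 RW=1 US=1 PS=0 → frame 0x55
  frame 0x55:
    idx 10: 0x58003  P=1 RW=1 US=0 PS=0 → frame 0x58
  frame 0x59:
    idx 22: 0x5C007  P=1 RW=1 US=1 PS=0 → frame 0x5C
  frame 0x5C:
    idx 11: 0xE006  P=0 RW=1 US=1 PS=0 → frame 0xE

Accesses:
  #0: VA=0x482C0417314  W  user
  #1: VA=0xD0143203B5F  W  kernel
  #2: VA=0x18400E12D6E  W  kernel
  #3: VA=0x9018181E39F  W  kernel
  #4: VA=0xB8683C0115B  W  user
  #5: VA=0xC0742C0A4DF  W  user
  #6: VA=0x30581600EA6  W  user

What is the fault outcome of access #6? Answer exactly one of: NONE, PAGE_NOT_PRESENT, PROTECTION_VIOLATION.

Walk each access:
#0 VA=0x482C0417314 (w,user):
  L0: frame=0x15 idx=9 entry=0x18007 [P=1 RW=1 US=1 PS=0]
  L1: frame=0x18 idx=11 entry=0x1B007 [P=1 RW=1 US=1 PS=0]
  L2: frame=0x1B idx=2 entry=0x1E007 [P=1 RW=1 US=1 PS=0]
  L3: frame=0x1E idx=23 entry=0x21007 [P=1 RW=1 US=1 PS=0]
  ✓ 0x21314  — 4 lookups
#1 VA=0xD0143203B5F (w,kernel):
  L0: frame=0x15 idx=26 entry=0x23007 [P=1 RW=1 US=1 PS=0]
  L1: frame=0x23 idx=5 entry=0x24007 [P=1 RW=1 US=1 PS=0]
  L2: frame=0x24 idx=25 entry=0x28007 [P=1 RW=1 US=1 PS=0]
  L3: frame=0x28 idx=3 entry=0x2C007 [P=1 RW=1 US=1 PS=0]
  ✓ 0x2CB5F  — 4 lookups
#2 VA=0x18400E12D6E (w,kernel):
  L0: frame=0x15 idx=3 entry=0x2F007 [P=1 RW=1 US=1 PS=0]
  L1: frame=0x2F idx=16 entry=0x32007 [P=1 RW=1 US=1 PS=0]
  L2: frame=0x32 idx=7 entry=0x36007 [P=1 RW=1 US=1 PS=0]
  L3: frame=0x36 idx=18 entry=0x37007 [P=1 RW=1 US=1 PS=0]
  ✓ 0x37D6E  — 4 lookups
#3 VA=0x9018181E39F (w,kernel):
  L0: frame=0x15 idx=18 entry=0x3A007 [P=1 RW=1 US=1 PS=0]
  L1: frame=0x3A idx=6 entry=0x3C007 [P=1 RW=1 US=1 PS=0]
  L2: frame=0x3C idx=12 entry=0x40007 [P=1 RW=1 US=1 PS=0]
  L3: frame=0x40 idx=30 entry=0x44007 [P=1 RW=1 US=1 PS=0]
  ✓ 0x4439F  — 4 lookups
#4 VA=0xB8683C0115B (w,user):
  L0: frame=0x15 idx=23 entry=0x45007 [P=1 RW=1 US=1 PS=0]
  L1: frame=0x45 idx=26 entry=0x49007 [P=1 RW=1 US=1 PS=0]
  L2: frame=0x49 idx=30 entry=0x4C007 [P=1 RW=1 US=1 PS=0]
  L3: frame=0x4C idx=1 entry=0x50005 [P=1 RW=0 US=1 PS=0]
  → PROTECTION_VIOLATION  (4 entries read)
#5 VA=0xC0742C0A4DF (w,user):
  L0: frame=0x15 idx=24 entry=0x52007 [P=1 RW=1 US=1 PS=0]
  L1: frame=0x52 idx=29 entry=0x54007 [P=1 RW=1 US=1 PS=0]
  L2: frame=0x54 idx=22 entry=0x55007 [P=1 RW=1 US=1 PS=0]
  L3: frame=0x55 idx=10 entry=0x58003 [P=1 RW=1 US=0 PS=0]
  → PROTECTION_VIOLATION  (4 entries read)
#6 VA=0x30581600EA6 (w,user):
  L0: frame=0x15 idx=6 entry=0x59007 [P=1 RW=1 US=1 PS=0]
  L1: frame=0x59 idx=22 entry=0x5C007 [P=1 RW=1 US=1 PS=0]
  L2: frame=0x5C idx=11 entry=0xE006 [P=0 RW=1 US=1 PS=0]
  → PAGE_NOT_PRESENT  (3 entries read)

Access #6 fault: PAGE_NOT_PRESENT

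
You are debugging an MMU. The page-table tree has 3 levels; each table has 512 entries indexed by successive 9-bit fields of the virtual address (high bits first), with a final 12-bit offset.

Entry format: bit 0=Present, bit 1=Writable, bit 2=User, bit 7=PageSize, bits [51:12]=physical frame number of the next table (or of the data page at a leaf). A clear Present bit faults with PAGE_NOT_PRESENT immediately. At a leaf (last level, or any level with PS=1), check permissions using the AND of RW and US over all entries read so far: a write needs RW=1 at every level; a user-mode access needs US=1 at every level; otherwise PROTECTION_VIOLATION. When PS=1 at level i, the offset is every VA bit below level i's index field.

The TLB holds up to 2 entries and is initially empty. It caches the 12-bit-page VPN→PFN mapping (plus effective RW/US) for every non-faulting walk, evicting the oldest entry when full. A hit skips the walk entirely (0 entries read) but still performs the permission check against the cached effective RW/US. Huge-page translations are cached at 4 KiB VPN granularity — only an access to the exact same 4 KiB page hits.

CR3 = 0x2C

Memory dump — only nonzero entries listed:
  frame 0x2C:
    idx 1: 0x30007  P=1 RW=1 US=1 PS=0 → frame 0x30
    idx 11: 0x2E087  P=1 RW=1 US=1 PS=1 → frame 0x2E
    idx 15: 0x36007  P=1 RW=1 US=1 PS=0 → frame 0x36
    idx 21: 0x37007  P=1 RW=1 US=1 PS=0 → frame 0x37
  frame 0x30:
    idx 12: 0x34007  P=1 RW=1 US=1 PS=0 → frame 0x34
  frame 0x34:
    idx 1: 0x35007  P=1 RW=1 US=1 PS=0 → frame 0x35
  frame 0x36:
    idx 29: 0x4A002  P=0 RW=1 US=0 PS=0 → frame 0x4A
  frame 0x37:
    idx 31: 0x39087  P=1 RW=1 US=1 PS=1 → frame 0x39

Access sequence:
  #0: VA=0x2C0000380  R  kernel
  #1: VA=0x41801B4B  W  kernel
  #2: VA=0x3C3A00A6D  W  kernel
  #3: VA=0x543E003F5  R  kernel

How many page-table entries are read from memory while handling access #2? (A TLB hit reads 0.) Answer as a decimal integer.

Walk each access:
#0 VA=0x2C0000380 (r,kernel):
  [0] read 0x2C idx=11: raw=0x2E087 flags P=1 W=1 U=1 S=1
  ✓ 0x2E380 (huge @L0)  — 1 lookups
#1 VA=0x41801B4B (w,kernel):
  [0] read 0x2C idx=1: raw=0x30007 flags P=1 W=1 U=1 S=0
  [1] read 0x30 idx=12: raw=0x34007 flags P=1 W=1 U=1 S=0
  [2] read 0x34 idx=1: raw=0x35007 flags P=1 W=1 U=1 S=0
  ✓ 0x35B4B  — 3 lookups
#2 VA=0x3C3A00A6D (w,kernel):
  [0] read 0x2C idx=15: raw=0x36007 flags P=1 W=1 U=1 S=0
  [1] read 0x36 idx=29: raw=0x4A002 flags P=0 W=1 U=0 S=0
  → PAGE_NOT_PRESENT  (2 entries read)
#3 VA=0x543E003F5 (r,kernel):
  [0] read 0x2C idx=21: raw=0x37007 flags P=1 W=1 U=1 S=0
  [1] read 0x37 idx=31: raw=0x39087 flags P=1 W=1 U=1 S=1
  ✓ 0x393F5 (huge @L1)  — 2 lookups

Entries read for #2: 2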